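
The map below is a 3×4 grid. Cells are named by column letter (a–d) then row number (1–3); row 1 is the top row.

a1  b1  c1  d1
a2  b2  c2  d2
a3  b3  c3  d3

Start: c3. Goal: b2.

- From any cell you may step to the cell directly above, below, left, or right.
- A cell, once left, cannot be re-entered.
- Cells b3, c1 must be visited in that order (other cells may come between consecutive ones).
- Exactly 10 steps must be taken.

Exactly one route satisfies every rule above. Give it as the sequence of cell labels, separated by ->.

The waypoints must appear in the order b3, c1, with no cell reused.
Route from c3: left 2 to a3, up 2 to a1, right 3 to d1, down 1 to d2, left 2 to b2 — 10 moves in all.
Check: order respected (b3 at step 1, c1 at step 6); 10 moves as required.

c3 -> b3 -> a3 -> a2 -> a1 -> b1 -> c1 -> d1 -> d2 -> c2 -> b2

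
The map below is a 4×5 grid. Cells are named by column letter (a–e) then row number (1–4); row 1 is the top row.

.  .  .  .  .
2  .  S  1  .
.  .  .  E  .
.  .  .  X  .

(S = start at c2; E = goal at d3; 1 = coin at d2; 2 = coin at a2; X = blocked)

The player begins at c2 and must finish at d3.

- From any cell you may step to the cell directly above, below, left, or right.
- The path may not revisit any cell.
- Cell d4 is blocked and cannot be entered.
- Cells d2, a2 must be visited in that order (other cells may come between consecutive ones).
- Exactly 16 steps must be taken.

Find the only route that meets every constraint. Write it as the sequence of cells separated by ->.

The waypoints must appear in the order d2, a2, with no cell reused.
Route from c2: 2× right (reaching e2), up to e1, 4× left (reaching a1), down to a2, right to b2, down to b3, left to a3, down to a4, 2× right (reaching c4), up to c3, right to d3 — 16 moves in all.
Check: order respected (1 at step 1, 2 at step 8); 16 moves as required.

c2 -> d2 -> e2 -> e1 -> d1 -> c1 -> b1 -> a1 -> a2 -> b2 -> b3 -> a3 -> a4 -> b4 -> c4 -> c3 -> d3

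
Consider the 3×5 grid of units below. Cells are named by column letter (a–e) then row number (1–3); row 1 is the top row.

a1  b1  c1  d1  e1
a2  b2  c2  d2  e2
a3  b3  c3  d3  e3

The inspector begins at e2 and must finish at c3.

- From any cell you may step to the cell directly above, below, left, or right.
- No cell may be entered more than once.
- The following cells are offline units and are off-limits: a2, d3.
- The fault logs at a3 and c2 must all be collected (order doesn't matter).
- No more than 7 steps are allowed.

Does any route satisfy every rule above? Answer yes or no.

a3 must be visited but has only one open neighbour (b3), and it is neither the start nor the goal — the route would have to enter and leave through b3, re-entering it.

no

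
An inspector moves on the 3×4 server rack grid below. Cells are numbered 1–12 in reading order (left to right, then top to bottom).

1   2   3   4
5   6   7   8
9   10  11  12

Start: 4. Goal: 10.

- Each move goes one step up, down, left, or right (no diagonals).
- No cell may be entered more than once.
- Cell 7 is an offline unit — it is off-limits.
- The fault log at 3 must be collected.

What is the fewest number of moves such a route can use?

Any route passes through 3 somewhere between 4 and 10. Summing Manhattan distances along the two legs (4 → 3 → 10) gives a lower bound of 1 + 3 = 4 moves.
A route of 4 moves achieves this: 4 → 3 → 2 → 6 → 10.
Since 4 matches the lower bound, it is optimal.

4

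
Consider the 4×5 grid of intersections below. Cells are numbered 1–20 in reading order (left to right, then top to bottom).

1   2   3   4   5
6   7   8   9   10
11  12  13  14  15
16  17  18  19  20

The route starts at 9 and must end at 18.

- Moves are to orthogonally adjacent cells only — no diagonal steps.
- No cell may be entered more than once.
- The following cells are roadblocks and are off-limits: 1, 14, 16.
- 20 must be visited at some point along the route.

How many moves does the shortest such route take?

Any route passes through 20 somewhere between 9 and 18. Summing Manhattan distances along the two legs (9 → 20 → 18) gives a lower bound of 3 + 2 = 5 moves.
A route of 5 moves achieves this: 9 → 10 → 15 → 20 → 19 → 18.
Since 5 matches the lower bound, it is optimal.

5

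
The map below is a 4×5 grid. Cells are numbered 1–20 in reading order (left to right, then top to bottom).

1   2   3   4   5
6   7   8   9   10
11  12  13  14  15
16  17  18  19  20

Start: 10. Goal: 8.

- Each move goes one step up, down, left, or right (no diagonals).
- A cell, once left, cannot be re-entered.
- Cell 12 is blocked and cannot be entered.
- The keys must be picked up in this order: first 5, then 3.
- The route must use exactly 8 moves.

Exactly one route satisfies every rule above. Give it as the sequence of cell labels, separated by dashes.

The waypoints must appear in the order 5, 3, with no cell reused.
Route from 10: up 1 to 5, left 4 to 1, down 1 to 6, right 2 to 8 — 8 moves in all.
Check: order respected (5 at step 1, 3 at step 3); 8 moves as required.

10 - 5 - 4 - 3 - 2 - 1 - 6 - 7 - 8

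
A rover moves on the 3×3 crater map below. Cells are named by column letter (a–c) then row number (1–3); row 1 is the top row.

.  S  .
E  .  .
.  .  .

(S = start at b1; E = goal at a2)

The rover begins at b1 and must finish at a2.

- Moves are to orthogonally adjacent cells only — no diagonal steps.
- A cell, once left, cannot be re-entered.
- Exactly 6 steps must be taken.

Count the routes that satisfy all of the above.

Need simple routes of exactly 6 moves from b1 to a2 (Manhattan distance 2, so 2 moves are spent on a detour and 2 undoing it).
Enumerating: b1 b2 c2 c3 b3 a3 a2 | b1 c1 c2 c3 b3 b2 a2 | b1 c1 c2 c3 b3 a3 a2 | b1 c1 c2 b2 b3 a3 a2.
That gives 4 routes.

4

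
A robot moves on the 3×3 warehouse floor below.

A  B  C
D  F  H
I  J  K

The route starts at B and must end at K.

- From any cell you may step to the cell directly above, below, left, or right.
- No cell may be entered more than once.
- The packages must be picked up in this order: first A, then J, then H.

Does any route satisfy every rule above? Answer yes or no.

yes

One route that works: B → A → D → I → J → F → H → K.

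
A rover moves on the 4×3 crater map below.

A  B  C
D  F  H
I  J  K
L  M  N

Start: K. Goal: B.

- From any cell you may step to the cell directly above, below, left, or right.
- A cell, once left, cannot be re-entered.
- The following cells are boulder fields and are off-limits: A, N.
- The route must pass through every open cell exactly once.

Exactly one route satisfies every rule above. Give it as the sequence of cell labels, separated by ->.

K -> J -> M -> L -> I -> D -> F -> H -> C -> B

Need to visit all 10 open cells exactly once, starting at K and ending at B.
Cell D has only two open neighbours (I and F), so the path must pass straight through it: one of those is the cell it's entered from and the other is where it exits.
Route from K: left 1 to J, down 1 to M, left 1 to L, up 2 to D, right 2 to H, up 1 to C, left 1 to B — 9 moves in all.
Check: all 10 open cells covered.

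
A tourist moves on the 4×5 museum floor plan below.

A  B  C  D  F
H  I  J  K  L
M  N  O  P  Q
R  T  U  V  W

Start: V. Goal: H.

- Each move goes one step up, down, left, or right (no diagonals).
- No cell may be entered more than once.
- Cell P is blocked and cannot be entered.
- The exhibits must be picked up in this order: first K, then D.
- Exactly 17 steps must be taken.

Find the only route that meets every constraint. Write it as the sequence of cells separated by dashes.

V - W - Q - L - K - D - C - J - O - U - T - R - M - N - I - B - A - H

The waypoints must appear in the order K, D, with no cell reused.
Route from V: right to W, 2× up (reaching L), left to K, up to D, left to C, 3× down (reaching U), 2× left (reaching R), up to M, right to N, 2× up (reaching B), left to A, down to H — 17 moves in all.
Check: order respected (K at step 4, D at step 5); 17 moves as required.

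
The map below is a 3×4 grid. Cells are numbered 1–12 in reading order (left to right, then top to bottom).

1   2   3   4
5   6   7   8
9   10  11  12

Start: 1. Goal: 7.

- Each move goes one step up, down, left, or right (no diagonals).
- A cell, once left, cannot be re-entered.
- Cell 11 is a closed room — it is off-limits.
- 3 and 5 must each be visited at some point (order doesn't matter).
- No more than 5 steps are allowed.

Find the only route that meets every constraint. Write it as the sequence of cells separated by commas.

1, 5, 6, 2, 3, 7

The 5-move cap with required stops at 3, 5 leaves no slack for detours.
Route from 1: down to 5, right to 6, up to 2, right to 3, down to 7 — 5 moves in all.
Check: all required cells visited; 5 ≤ 5 moves.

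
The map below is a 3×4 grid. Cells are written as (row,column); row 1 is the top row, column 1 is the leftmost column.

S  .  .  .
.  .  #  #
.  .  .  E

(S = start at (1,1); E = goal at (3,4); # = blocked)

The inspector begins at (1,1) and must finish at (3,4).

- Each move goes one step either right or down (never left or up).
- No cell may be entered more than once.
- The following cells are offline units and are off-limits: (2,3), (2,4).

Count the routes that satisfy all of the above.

3

A right/down-only route from (1,1) to (3,4) makes exactly 2 down-moves and 3 right-moves in some order.
With no other constraints that would be C(5,2) = 10 routes.
Subtract routes through each blocked cell (inclusion–exclusion for overlaps): − through (2,3): 6 − through (2,4): 4 + through (2,3)&(2,4): 3 → 3.
That gives 3 routes.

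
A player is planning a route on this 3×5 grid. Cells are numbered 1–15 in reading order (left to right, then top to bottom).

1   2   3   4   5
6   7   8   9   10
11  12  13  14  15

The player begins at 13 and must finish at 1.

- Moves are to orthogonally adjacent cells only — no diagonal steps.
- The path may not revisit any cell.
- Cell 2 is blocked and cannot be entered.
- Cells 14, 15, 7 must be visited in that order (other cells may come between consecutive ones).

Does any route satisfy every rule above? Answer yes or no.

yes

One route that works: 13 → 14 → 15 → 10 → 9 → 8 → 7 → 6 → 1.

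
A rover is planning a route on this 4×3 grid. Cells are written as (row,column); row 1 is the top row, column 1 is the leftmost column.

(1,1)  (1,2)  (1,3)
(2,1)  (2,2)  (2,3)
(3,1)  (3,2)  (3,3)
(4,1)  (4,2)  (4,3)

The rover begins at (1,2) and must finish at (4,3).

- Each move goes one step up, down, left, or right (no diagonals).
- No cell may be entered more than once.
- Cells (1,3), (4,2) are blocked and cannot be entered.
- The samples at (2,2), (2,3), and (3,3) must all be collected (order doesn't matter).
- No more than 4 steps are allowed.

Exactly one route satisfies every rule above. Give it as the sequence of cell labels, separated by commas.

The budget equals the shortest possible length, so every move has to be on a shortest route through the required cells.
Route from (1,2): down 1 to (2,2), right 1 to (2,3), down 2 to (4,3) — 4 moves in all.
Check: all required cells visited; 4 ≤ 4 moves.

(1,2), (2,2), (2,3), (3,3), (4,3)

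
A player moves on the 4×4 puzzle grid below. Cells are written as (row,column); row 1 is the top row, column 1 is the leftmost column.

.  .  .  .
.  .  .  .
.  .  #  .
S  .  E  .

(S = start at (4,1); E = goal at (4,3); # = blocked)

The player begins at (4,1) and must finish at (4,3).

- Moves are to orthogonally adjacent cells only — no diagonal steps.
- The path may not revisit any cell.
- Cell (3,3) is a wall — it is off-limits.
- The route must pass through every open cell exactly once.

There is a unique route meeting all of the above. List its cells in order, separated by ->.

(4,1) -> (4,2) -> (3,2) -> (3,1) -> (2,1) -> (1,1) -> (1,2) -> (2,2) -> (2,3) -> (1,3) -> (1,4) -> (2,4) -> (3,4) -> (4,4) -> (4,3)

Need to visit all 15 open cells exactly once, starting at (4,1) and ending at (4,3).
Cell (1,4) has only two open neighbours ((2,4) and (1,3)), so the path must pass straight through it: one of those is the cell it's entered from and the other is where it exits.
Route from (4,1): right 1 to (4,2), up 1 to (3,2), left 1 to (3,1), up 2 to (1,1), right 1 to (1,2), down 1 to (2,2), right 1 to (2,3), up 1 to (1,3), right 1 to (1,4), down 3 to (4,4), left 1 to (4,3) — 14 moves in all.
Check: all 15 open cells covered.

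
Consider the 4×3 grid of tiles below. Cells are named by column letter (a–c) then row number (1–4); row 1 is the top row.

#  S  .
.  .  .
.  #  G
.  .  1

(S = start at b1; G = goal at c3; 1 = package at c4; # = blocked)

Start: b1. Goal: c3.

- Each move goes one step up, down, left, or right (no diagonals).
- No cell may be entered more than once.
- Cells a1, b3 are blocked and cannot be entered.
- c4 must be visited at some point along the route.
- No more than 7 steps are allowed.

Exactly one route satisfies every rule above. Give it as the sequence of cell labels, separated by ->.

The 7-move cap with required stops at c4 leaves no slack for detours.
Route from b1: down to b2, left to a2, 2× down (reaching a4), 2× right (reaching c4), up to c3 — 7 moves in all.
Check: all required cells visited; 7 ≤ 7 moves.

b1 -> b2 -> a2 -> a3 -> a4 -> b4 -> c4 -> c3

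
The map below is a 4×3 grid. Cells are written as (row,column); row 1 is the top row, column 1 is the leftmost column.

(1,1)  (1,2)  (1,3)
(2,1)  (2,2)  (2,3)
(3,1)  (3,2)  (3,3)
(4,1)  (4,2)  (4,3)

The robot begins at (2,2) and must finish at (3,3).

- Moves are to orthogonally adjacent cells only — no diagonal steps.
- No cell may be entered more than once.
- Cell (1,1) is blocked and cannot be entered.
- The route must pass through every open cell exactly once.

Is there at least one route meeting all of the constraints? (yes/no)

no

Colour the cells like a checkerboard: each orthogonal step flips colour, so a Hamiltonian route alternates colours. Here there are 5 cells of one colour and 6 of the other, with start on the same colour as the goal — the counts and endpoints can't be arranged into an alternating sequence of length 11, so no Hamiltonian route exists.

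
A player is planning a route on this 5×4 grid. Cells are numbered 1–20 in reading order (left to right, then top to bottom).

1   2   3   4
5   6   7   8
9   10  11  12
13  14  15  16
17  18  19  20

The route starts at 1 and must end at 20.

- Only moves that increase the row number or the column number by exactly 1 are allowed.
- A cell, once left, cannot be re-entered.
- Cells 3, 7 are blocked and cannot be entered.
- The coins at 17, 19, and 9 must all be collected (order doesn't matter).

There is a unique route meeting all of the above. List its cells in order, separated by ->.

1 -> 5 -> 9 -> 13 -> 17 -> 18 -> 19 -> 20

Moves only go right or down, so the column and row indices never decrease.
Route from 1: down 4 to 17, right 3 to 20 — 7 moves in all.
Check: all required cells visited.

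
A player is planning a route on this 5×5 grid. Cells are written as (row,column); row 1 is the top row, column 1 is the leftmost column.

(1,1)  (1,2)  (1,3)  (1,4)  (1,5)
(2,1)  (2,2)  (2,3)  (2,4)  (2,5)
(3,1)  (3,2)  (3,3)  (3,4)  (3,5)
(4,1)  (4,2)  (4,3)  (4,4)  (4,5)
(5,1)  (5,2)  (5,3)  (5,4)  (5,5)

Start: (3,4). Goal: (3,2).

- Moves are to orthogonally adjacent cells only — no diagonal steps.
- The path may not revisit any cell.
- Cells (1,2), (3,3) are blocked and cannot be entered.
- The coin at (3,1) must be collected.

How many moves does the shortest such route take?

Any route passes through (3,1) somewhere between (3,4) and (3,2). Summing Manhattan distances along the two legs ((3,4) → (3,1) → (3,2)) gives a lower bound of 3 + 1 = 4 moves.
That bound ignores the blocked cells. Measuring each leg by the fewest moves that actually steer around them ((3,4)→(3,1): 5; (3,1)→(3,2): 1) raises the lower bound to 6.
A route of 6 moves exists: (3,4) → (2,4) → (2,3) → (2,2) → (2,1) → (3,1) → (3,2).
Since 6 matches that lower bound, it is optimal.

6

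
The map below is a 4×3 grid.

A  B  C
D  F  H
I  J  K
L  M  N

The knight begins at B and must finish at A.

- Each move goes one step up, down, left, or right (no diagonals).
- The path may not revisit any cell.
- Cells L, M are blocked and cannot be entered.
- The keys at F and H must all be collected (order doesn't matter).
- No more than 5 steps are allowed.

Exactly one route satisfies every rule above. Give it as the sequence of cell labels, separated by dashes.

B - C - H - F - D - A

The 5-move cap with required stops at F, H leaves no slack for detours.
Route from B: right 1 to C, down 1 to H, left 2 to D, up 1 to A — 5 moves in all.
Check: all required cells visited; 5 ≤ 5 moves.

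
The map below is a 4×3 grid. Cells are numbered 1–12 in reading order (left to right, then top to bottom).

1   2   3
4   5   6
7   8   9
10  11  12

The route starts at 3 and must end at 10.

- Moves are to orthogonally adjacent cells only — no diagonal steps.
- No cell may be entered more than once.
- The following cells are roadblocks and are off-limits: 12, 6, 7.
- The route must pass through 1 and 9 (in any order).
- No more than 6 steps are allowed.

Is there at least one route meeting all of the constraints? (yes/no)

no

9 must be visited but has only one open neighbour (8), and it is neither the start nor the goal — the route would have to enter and leave through 8, re-entering it.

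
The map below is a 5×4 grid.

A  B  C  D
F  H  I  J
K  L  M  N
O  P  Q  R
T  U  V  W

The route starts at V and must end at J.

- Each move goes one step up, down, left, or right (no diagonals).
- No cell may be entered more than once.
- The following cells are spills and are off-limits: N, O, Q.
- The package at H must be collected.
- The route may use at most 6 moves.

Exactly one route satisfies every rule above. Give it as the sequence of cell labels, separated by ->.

V -> U -> P -> L -> H -> I -> J

Any route must reach H and still end at J within 6 moves, so the order of the required stops is forced.
Route from V: left 1 to U, up 3 to H, right 2 to J — 6 moves in all.
Check: all required cells visited; 6 ≤ 6 moves.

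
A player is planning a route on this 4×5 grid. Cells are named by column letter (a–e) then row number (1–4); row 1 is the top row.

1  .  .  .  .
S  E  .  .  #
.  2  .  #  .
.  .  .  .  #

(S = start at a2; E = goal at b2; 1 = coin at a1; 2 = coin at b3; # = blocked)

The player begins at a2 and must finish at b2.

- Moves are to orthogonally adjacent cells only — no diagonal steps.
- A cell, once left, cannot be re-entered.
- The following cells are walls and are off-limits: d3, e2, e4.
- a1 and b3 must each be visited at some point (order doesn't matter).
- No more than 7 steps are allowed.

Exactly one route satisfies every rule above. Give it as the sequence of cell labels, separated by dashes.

a2 - a1 - b1 - c1 - c2 - c3 - b3 - b2

The 7-move cap with required stops at a1, b3 leaves no slack for detours.
Route from a2: up 1 to a1, right 2 to c1, down 2 to c3, left 1 to b3, up 1 to b2 — 7 moves in all.
Check: all required cells visited; 7 ≤ 7 moves.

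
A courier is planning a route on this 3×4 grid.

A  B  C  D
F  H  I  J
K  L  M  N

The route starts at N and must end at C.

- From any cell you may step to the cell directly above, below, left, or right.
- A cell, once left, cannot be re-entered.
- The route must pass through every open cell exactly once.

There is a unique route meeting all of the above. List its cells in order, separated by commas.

N, M, L, K, F, A, B, H, I, J, D, C

Need to visit all 12 open cells exactly once, starting at N and ending at C.
Cell A has only two open neighbours (F and B), so the path must pass straight through it: one of those is the cell it's entered from and the other is where it exits.
Route from N: left 3 to K, up 2 to A, right 1 to B, down 1 to H, right 2 to J, up 1 to D, left 1 to C — 11 moves in all.
Check: all 12 open cells covered.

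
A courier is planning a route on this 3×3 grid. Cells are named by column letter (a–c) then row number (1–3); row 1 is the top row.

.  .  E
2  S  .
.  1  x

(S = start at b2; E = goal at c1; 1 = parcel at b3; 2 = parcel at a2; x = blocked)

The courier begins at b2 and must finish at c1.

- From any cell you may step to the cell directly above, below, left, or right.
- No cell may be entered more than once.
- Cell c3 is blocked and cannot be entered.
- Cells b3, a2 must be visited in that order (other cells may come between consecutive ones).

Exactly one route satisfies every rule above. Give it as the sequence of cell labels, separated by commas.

The waypoints must appear in the order b3, a2, with no cell reused.
Route from b2: down to b3, left to a3, 2× up (reaching a1), 2× right (reaching c1) — 6 moves in all.
Check: order respected (1 at step 1, 2 at step 3).

b2, b3, a3, a2, a1, b1, c1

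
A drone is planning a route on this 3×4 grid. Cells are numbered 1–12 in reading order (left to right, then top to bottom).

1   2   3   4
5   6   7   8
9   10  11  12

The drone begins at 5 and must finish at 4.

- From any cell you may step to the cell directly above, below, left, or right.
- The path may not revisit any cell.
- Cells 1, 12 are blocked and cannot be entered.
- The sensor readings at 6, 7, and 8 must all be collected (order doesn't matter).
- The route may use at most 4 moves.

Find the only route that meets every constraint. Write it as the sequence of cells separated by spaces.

Any route must reach 6, 7, and 8 and still end at 4 within 4 moves, so the order of the required stops is forced.
Route from 5: 3× right (reaching 8), up to 4 — 4 moves in all.
Check: all required cells visited; 4 ≤ 4 moves.

5 6 7 8 4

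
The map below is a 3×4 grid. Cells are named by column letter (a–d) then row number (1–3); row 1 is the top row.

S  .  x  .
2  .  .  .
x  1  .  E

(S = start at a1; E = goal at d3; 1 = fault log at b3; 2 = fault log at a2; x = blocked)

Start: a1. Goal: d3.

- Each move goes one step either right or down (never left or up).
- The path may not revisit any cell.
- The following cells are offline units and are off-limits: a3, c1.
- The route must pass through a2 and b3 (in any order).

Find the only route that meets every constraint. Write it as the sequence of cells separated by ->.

Moves only go right or down, so the column and row indices never decrease.
Route from a1: down to a2, right to b2, down to b3, 2× right (reaching d3) — 5 moves in all.
Check: all required cells visited.

a1 -> a2 -> b2 -> b3 -> c3 -> d3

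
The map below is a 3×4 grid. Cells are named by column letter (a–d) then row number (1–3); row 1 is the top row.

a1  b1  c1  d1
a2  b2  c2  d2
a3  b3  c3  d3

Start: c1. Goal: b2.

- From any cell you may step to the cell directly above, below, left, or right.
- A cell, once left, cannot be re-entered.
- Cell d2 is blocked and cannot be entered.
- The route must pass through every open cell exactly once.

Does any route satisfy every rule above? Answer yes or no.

Cell d1 has only one open neighbour but is neither the start nor the goal, so a Hamiltonian route would have to both enter and leave it through the same neighbour — impossible without revisiting.

no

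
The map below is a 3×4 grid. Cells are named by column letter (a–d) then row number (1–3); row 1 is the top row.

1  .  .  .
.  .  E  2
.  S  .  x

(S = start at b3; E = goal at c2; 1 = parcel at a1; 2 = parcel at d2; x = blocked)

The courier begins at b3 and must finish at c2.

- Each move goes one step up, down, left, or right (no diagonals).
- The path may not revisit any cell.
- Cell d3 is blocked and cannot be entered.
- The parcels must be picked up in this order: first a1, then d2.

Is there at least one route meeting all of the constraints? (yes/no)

One route that works: b3 → b2 → a2 → a1 → b1 → c1 → d1 → d2 → c2.

yes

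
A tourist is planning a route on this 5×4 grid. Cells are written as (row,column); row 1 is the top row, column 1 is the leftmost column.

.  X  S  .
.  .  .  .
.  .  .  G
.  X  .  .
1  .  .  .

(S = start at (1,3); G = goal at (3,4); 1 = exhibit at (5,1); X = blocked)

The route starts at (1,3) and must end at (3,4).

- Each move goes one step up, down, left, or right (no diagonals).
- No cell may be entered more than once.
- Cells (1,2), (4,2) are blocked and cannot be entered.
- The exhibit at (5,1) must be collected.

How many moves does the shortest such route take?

Any route passes through (5,1) somewhere between (1,3) and (3,4). Summing Manhattan distances along the two legs ((1,3) → (5,1) → (3,4)) gives a lower bound of 6 + 5 = 11 moves.
A route of 11 moves achieves this: (1,3) → (2,3) → (3,3) → (3,2) → (3,1) → (4,1) → (5,1) → (5,2) → (5,3) → (4,3) → (4,4) → (3,4).
Since 11 matches the lower bound, it is optimal.

11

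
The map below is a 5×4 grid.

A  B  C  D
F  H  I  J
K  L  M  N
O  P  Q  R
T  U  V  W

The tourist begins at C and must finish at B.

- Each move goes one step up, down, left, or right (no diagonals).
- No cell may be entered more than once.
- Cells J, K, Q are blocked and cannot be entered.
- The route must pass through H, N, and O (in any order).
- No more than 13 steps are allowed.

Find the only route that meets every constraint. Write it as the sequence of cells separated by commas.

C, I, M, N, R, W, V, U, T, O, P, L, H, B

The 13-move cap with required stops at H, N, O leaves no slack for detours.
Route from C: 2× down (reaching M), right to N, 2× down (reaching W), 3× left (reaching T), up to O, right to P, 3× up (reaching B) — 13 moves in all.
Check: all required cells visited; 13 ≤ 13 moves.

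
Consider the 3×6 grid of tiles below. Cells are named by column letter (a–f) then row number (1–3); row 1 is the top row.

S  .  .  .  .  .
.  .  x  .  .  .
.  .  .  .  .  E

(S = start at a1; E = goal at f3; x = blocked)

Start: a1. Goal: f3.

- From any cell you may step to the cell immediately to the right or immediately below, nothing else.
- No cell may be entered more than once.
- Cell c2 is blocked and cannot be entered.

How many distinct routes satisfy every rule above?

A right/down-only route from a1 to f3 makes exactly 2 down-moves and 5 right-moves in some order.
With no other constraints that would be C(7,2) = 21 routes.
Subtract routes through each blocked cell (inclusion–exclusion for overlaps): − through c2: 12 → 9.
That gives 9 routes.

9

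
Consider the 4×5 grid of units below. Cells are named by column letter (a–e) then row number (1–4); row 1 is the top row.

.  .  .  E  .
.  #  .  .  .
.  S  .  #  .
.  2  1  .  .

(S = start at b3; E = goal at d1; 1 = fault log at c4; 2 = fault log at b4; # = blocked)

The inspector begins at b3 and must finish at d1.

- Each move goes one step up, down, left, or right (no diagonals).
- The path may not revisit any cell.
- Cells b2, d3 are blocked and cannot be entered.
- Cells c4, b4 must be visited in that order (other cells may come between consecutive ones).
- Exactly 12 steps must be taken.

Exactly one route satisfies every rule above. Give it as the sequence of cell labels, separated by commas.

The waypoints must appear in the order c4, b4, with no cell reused.
Route from b3: right 1 to c3, down 1 to c4, left 2 to a4, up 3 to a1, right 2 to c1, down 1 to c2, right 1 to d2, up 1 to d1 — 12 moves in all.
Check: order respected (1 at step 2, 2 at step 3); 12 moves as required.

b3, c3, c4, b4, a4, a3, a2, a1, b1, c1, c2, d2, d1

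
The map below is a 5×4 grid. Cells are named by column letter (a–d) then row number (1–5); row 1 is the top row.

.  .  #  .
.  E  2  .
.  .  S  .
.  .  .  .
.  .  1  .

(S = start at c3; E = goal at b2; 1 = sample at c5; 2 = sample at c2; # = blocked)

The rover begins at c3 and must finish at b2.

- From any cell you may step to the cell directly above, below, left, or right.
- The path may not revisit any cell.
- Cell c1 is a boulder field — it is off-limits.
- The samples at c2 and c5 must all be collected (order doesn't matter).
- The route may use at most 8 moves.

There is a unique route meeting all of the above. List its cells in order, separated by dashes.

c3 - c4 - c5 - d5 - d4 - d3 - d2 - c2 - b2

Any route must reach c2 and c5 and still end at b2 within 8 moves, so the order of the required stops is forced.
Route from c3: down 2 to c5, right 1 to d5, up 3 to d2, left 2 to b2 — 8 moves in all.
Check: all required cells visited; 8 ≤ 8 moves.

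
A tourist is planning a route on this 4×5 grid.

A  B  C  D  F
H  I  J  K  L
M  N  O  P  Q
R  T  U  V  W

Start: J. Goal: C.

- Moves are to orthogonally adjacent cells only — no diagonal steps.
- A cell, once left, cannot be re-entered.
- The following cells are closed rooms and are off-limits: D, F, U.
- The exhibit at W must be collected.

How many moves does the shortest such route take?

Any route passes through W somewhere between J and C. Summing Manhattan distances along the two legs (J → W → C) gives a lower bound of 4 + 5 = 9 moves.
The shortest route satisfying every rule uses 11 moves: J → K → L → Q → W → V → P → O → N → I → B → C.
The bound of 9 isn't tight here; checking systematically, no route of length 9 through 10 satisfies every constraint, so 11 is the minimum.

11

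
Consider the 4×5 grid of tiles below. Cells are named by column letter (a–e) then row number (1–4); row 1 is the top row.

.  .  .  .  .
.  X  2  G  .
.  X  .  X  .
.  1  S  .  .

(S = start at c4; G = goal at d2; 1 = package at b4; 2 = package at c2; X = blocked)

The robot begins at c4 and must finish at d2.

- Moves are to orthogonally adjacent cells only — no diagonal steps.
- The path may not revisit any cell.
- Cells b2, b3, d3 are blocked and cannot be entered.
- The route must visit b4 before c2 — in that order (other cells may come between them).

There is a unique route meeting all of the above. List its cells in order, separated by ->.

The waypoints must appear in the order b4, c2, with no cell reused.
Route from c4: left 2 to a4, up 3 to a1, right 2 to c1, down 1 to c2, right 1 to d2 — 9 moves in all.
Check: order respected (1 at step 1, 2 at step 8).

c4 -> b4 -> a4 -> a3 -> a2 -> a1 -> b1 -> c1 -> c2 -> d2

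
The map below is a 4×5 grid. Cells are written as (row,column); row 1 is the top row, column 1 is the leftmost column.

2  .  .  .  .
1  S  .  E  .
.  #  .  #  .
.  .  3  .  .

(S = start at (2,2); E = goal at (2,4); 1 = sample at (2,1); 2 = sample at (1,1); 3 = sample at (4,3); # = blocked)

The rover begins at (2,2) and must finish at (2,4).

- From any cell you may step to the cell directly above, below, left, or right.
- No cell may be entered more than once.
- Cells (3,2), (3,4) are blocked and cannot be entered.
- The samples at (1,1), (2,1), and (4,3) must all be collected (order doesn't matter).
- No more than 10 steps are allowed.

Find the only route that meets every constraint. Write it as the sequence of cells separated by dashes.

(2,2) - (1,2) - (1,1) - (2,1) - (3,1) - (4,1) - (4,2) - (4,3) - (3,3) - (2,3) - (2,4)

The budget equals the shortest possible length, so every move has to be on a shortest route through the required cells.
Route from (2,2): up to (1,2), left to (1,1), 3× down (reaching (4,1)), 2× right (reaching (4,3)), 2× up (reaching (2,3)), right to (2,4) — 10 moves in all.
Check: all required cells visited; 10 ≤ 10 moves.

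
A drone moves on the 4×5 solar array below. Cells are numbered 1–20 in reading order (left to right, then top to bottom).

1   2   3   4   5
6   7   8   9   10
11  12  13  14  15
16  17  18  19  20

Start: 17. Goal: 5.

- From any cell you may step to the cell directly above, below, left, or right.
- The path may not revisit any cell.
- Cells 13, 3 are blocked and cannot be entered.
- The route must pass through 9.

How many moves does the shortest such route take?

6

Any route passes through 9 somewhere between 17 and 5. Summing Manhattan distances along the two legs (17 → 9 → 5) gives a lower bound of 4 + 2 = 6 moves.
A route of 6 moves achieves this: 17 → 12 → 7 → 8 → 9 → 4 → 5.
Since 6 matches the lower bound, it is optimal.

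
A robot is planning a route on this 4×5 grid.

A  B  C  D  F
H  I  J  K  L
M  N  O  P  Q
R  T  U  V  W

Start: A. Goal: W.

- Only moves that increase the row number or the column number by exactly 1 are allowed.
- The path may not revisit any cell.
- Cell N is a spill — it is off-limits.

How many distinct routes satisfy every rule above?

23

A right/down-only route from A to W makes exactly 3 down-moves and 4 right-moves in some order.
With no other constraints that would be C(7,3) = 35 routes.
Subtract routes through each blocked cell (inclusion–exclusion for overlaps): − through N: 12 → 23.
That gives 23 routes.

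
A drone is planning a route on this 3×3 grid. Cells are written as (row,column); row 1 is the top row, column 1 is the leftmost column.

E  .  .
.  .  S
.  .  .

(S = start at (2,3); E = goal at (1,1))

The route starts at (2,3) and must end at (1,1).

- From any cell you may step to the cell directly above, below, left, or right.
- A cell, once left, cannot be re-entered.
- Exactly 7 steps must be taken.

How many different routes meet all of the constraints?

2

Need simple routes of exactly 7 moves from (2,3) to (1,1) (Manhattan distance 3, so 2 moves are spent on a detour and 2 undoing it).
Enumerating: (2,3) (1,3) (1,2) (2,2) (3,2) (3,1) (2,1) (1,1) | (2,3) (3,3) (3,2) (3,1) (2,1) (2,2) (1,2) (1,1).
That gives 2 routes.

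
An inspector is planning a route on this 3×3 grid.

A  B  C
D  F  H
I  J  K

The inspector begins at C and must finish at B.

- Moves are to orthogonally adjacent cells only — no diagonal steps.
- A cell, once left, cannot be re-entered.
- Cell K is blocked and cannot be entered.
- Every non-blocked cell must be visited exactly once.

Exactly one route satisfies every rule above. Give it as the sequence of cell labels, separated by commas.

Need to visit all 8 open cells exactly once, starting at C and ending at B.
Cell A has only two open neighbours (D and B), so the path must pass straight through it: one of those is the cell it's entered from and the other is where it exits.
Route from C: down 1 to H, left 1 to F, down 1 to J, left 1 to I, up 2 to A, right 1 to B — 7 moves in all.
Check: all 8 open cells covered.

C, H, F, J, I, D, A, B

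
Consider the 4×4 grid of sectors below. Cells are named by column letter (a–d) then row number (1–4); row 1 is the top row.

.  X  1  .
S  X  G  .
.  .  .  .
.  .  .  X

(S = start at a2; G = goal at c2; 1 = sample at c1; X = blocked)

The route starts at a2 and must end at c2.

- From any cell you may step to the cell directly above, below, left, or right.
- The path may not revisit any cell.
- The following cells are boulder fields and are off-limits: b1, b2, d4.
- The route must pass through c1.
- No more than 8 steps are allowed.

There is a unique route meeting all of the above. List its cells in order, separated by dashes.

The 8-move cap with required stops at c1 leaves no slack for detours.
Route from a2: down 1 to a3, right 3 to d3, up 2 to d1, left 1 to c1, down 1 to c2 — 8 moves in all.
Check: all required cells visited; 8 ≤ 8 moves.

a2 - a3 - b3 - c3 - d3 - d2 - d1 - c1 - c2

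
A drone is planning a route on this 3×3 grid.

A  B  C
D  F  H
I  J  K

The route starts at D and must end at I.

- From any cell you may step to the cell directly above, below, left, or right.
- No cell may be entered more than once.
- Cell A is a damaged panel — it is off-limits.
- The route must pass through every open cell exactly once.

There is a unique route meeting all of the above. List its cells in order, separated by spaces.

Need to visit all 8 open cells exactly once, starting at D and ending at I.
Cell B has only two open neighbours (F and C), so the path must pass straight through it: one of those is the cell it's entered from and the other is where it exits.
Route from D: right 1 to F, up 1 to B, right 1 to C, down 2 to K, left 2 to I — 7 moves in all.
Check: all 8 open cells covered.

D F B C H K J I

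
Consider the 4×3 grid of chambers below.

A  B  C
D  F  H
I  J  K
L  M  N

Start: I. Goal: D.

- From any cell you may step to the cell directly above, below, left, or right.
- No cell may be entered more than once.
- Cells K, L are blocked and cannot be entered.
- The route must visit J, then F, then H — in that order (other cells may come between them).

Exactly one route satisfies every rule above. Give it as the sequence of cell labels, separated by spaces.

I J F H C B A D

The waypoints must appear in the order J, F, H, with no cell reused.
Route from I: right 1 to J, up 1 to F, right 1 to H, up 1 to C, left 2 to A, down 1 to D — 7 moves in all.
Check: order respected (J at step 1, F at step 2, H at step 3).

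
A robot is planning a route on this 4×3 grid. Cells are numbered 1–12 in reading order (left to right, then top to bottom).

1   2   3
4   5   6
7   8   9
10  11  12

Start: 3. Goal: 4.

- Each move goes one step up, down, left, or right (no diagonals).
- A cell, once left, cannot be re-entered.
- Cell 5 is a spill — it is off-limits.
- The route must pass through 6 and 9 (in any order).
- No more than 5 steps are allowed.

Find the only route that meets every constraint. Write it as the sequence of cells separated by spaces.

Any route must reach 6 and 9 and still end at 4 within 5 moves, so the order of the required stops is forced.
Route from 3: down 2 to 9, left 2 to 7, up 1 to 4 — 5 moves in all.
Check: all required cells visited; 5 ≤ 5 moves.

3 6 9 8 7 4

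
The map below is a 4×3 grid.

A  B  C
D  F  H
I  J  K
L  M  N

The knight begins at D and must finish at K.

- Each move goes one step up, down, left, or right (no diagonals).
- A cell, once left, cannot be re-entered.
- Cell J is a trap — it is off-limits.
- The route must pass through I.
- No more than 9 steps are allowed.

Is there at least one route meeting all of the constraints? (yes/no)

yes

One route that works: D → I → L → M → N → K.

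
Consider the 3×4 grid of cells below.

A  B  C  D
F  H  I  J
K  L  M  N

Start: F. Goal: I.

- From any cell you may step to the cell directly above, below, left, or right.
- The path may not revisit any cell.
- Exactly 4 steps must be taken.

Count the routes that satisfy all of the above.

6

Need simple routes of exactly 4 moves from F to I (Manhattan distance 2, so 1 moves are spent on a detour and 1 undoing it).
Enumerating: F A B H I | F A B C I | F K L H I | F K L M I | F H B C I | F H L M I.
That gives 6 routes.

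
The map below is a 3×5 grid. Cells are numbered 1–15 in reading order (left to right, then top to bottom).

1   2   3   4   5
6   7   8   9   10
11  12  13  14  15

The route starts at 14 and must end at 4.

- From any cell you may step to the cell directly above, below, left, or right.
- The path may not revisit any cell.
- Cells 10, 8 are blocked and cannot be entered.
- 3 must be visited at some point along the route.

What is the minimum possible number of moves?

6

Any route passes through 3 somewhere between 14 and 4. Summing Manhattan distances along the two legs (14 → 3 → 4) gives a lower bound of 3 + 1 = 4 moves.
The shortest route satisfying every rule uses 6 moves: 14 → 13 → 12 → 7 → 2 → 3 → 4.
The bound of 4 isn't tight here; checking systematically, no route of length 4 through 5 satisfies every constraint, so 6 is the minimum.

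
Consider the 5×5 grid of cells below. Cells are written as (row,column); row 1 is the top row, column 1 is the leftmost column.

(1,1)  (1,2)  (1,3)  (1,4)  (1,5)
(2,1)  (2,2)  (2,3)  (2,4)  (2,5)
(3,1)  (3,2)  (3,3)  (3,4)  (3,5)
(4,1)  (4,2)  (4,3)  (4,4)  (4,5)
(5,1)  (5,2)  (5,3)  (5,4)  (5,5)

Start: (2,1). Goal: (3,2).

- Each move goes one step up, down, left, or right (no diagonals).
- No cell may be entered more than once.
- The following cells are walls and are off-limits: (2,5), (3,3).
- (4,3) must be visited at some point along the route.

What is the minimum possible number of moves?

Any route passes through (4,3) somewhere between (2,1) and (3,2). Summing Manhattan distances along the two legs ((2,1) → (4,3) → (3,2)) gives a lower bound of 4 + 2 = 6 moves.
The shortest route satisfying every rule uses 8 moves: (2,1) → (3,1) → (4,1) → (5,1) → (5,2) → (5,3) → (4,3) → (4,2) → (3,2).
The bound of 6 isn't tight here; checking systematically, no route of length 6 through 7 satisfies every constraint, so 8 is the minimum.

8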